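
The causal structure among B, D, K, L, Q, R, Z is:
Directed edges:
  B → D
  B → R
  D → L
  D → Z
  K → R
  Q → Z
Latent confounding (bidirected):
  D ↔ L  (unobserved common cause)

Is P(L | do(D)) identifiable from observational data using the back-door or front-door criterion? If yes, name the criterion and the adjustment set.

desc(D)\{D}={L,Z}; candidates ⊆ {B,K,Q,R}.
D↔L: latent back-door arc(s) into D.
size 0: {}; under {} D still reaches {B,L,R} ∋ L.
size 1: {B}, {K}, {Q} …(+1); under {B} D still reaches {L} ∋ L.
size 2: {B,K}, {B,Q}, {B,R} …(+3); under {B,K} D still reaches {L} ∋ L.
D↔L cannot be blocked by any observed set — no back-door set.
No mediator lies on a directed D→…→L path.
Neither criterion identifies P(L|do(D)) in this graph.

P(L|do(D)): not identifiable (no BD/FD set).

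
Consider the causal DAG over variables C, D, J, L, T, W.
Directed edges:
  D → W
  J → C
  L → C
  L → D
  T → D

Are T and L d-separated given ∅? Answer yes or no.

Bayes-Ball from T | ∅ reaches {D,W}.
L ∉ reach(T|∅) ⇒ T ⊥ L | ∅.

Yes — T ⊥ L | ∅.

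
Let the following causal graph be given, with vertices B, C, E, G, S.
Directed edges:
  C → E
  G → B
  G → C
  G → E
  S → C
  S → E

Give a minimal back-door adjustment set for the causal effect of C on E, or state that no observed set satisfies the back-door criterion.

desc(C)\{C}={E}; candidates ⊆ {B,G,S}.
size 0: {}; under {} C still reaches {B,E,G,S} ∋ E.
size 1: {B}, {G}, {S}; under {B} C still reaches {E,G,S} ∋ E.
{G,S}: C⊥E given {G,S} in G with C→· removed — back-door holds.

C→E: minimal back-door set {G, S}.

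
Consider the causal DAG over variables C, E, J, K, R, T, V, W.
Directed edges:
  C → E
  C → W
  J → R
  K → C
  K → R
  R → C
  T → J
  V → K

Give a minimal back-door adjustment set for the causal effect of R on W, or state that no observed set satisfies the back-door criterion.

R→W: minimal back-door set {K}.

desc(R)\{R}={C,E,W}; candidates ⊆ {J,K,T,V}.
size 0: {}; under {} R still reaches {C,E,J,K,T,V,W} ∋ W.
{K}: R⊥W given {K} in G with R→· removed — back-door holds.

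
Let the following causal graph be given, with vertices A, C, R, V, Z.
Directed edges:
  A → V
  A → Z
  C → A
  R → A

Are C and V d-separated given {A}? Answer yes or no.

Yes — C ⊥ V | {A}.

Bayes-Ball from C | {A} reaches {R}.
V ∉ reach(C|{A}) ⇒ C ⊥ V | {A}.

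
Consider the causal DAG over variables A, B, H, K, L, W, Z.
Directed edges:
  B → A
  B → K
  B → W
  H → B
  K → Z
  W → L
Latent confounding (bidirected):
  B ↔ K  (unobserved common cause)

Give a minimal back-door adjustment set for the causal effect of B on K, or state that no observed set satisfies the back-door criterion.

B→K: no observed back-door set.

desc(B)\{B}={A,K,L,W,Z}; candidates ⊆ {H}.
B↔K: latent back-door arc(s) into B.
size 0: {}; under {} B still reaches {H,K,Z} ∋ K.
size 1: {H}; under {H} B still reaches {K,Z} ∋ K.
B↔K cannot be blocked by any observed set — no back-door set.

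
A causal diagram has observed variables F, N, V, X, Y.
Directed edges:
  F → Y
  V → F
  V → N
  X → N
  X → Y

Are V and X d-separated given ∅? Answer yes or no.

Bayes-Ball from V | ∅ reaches {F,N,Y}.
X ∉ reach(V|∅) ⇒ V ⊥ X | ∅.

Yes — V ⊥ X | ∅.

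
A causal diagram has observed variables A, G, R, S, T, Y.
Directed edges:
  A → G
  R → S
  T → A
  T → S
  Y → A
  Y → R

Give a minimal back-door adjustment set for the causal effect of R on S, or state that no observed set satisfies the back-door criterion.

R→S: minimal back-door set ∅.

desc(R)\{R}={S}; candidates ⊆ {A,G,T,Y}.
∅: R⊥S given ∅ in G with R→· removed — back-door holds.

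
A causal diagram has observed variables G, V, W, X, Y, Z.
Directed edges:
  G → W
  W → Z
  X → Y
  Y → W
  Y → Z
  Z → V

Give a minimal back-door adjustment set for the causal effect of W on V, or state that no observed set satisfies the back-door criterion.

desc(W)\{W}={V,Z}; candidates ⊆ {G,X,Y}.
size 0: {}; under {} W still reaches {G,V,X,Y,Z} ∋ V.
{Y}: W⊥V given {Y} in G with W→· removed — back-door holds.

W→V: minimal back-door set {Y}.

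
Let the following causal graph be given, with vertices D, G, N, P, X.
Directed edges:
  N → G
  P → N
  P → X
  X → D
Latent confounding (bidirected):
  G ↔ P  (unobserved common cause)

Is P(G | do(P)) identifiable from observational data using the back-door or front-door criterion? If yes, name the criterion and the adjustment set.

P(G|do(P)): frontdoor, adjust for {N}.

desc(P)\{P}={D,G,N,X}; candidates ⊆ {—}.
P↔G: latent back-door arc(s) into P.
size 0: {}; under {} P still reaches {G} ∋ G.
P↔G cannot be blocked by any observed set — no back-door set.
{N}: (i) intercepts every directed P→G path; (ii) no back-door P→{N}; (iii) {P} blocks every back-door {N}→G. Front-door holds.
P(G|do(P)) = Σ_{N} P(N|P) Σ_{P'} P(G|N,P')P(P').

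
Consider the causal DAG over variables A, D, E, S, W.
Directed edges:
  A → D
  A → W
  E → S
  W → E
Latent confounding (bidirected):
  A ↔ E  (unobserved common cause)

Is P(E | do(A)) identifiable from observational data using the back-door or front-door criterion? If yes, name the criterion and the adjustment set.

P(E|do(A)): frontdoor, adjust for {W}.

desc(A)\{A}={D,E,S,W}; candidates ⊆ {—}.
A↔E: latent back-door arc(s) into A.
size 0: {}; under {} A still reaches {E,S} ∋ E.
A↔E cannot be blocked by any observed set — no back-door set.
{W}: (i) intercepts every directed A→E path; (ii) no back-door A→{W}; (iii) {A} blocks every back-door {W}→E. Front-door holds.
P(E|do(A)) = Σ_{W} P(W|A) Σ_{A'} P(E|W,A')P(A').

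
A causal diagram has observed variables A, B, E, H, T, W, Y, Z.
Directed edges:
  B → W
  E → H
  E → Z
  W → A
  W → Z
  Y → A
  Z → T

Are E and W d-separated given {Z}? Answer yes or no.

Bayes-Ball from E | {Z} reaches {A,B,H,W}.
W ∈ reach(E|{Z}) ⇒ E ⊥̸ W | {Z}.

No — E and W are d-connected given {Z}.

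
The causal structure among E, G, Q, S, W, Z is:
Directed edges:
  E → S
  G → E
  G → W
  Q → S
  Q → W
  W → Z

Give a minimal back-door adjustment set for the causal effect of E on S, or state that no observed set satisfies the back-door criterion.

E→S: minimal back-door set ∅.

desc(E)\{E}={S}; candidates ⊆ {G,Q,W,Z}.
∅: E⊥S given ∅ in G with E→· removed — back-door holds.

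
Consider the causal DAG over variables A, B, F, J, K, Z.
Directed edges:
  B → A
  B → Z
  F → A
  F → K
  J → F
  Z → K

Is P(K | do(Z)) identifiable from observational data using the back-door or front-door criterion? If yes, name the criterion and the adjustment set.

desc(Z)\{Z}={K}; candidates ⊆ {A,B,F,J}.
∅: Z⊥K given ∅ in G with Z→· removed — back-door holds.
P(K|do(Z)) = P(K|Z) — no adjustment needed.

P(K|do(Z)): backdoor, adjust for ∅.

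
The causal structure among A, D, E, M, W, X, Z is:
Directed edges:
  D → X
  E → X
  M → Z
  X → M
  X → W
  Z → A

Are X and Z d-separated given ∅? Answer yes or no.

No — X and Z are d-connected given ∅.

Bayes-Ball from X | ∅ reaches {A,D,E,M,W,Z}.
Z ∈ reach(X|∅) ⇒ X ⊥̸ Z | ∅.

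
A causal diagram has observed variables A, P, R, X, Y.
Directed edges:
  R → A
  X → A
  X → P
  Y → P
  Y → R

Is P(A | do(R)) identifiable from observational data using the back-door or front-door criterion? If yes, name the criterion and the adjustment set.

P(A|do(R)): backdoor, adjust for ∅.

desc(R)\{R}={A}; candidates ⊆ {P,X,Y}.
∅: R⊥A given ∅ in G with R→· removed — back-door holds.
P(A|do(R)) = P(A|R) — no adjustment needed.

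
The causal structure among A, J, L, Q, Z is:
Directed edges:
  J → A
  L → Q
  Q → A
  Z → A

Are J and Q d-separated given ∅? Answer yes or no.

Yes — J ⊥ Q | ∅.

Bayes-Ball from J | ∅ reaches {A}.
Q ∉ reach(J|∅) ⇒ J ⊥ Q | ∅.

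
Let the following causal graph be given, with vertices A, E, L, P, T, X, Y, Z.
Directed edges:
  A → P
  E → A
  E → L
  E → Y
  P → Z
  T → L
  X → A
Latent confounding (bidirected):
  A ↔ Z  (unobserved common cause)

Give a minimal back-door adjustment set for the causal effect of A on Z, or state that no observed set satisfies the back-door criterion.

desc(A)\{A}={P,Z}; candidates ⊆ {E,L,T,X,Y}.
A↔Z: latent back-door arc(s) into A.
size 0: {}; under {} A still reaches {E,L,X,Y,Z} ∋ Z.
size 1: {E}, {L}, {T} …(+2); under {E} A still reaches {X,Z} ∋ Z.
size 2: {E,L}, {E,T}, {E,X} …(+7); under {E,L} A still reaches {X,Z} ∋ Z.
A↔Z cannot be blocked by any observed set — no back-door set.

A→Z: no observed back-door set.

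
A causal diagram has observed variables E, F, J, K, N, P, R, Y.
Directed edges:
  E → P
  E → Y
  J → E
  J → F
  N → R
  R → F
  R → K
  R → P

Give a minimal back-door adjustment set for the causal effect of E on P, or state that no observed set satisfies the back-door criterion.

E→P: minimal back-door set ∅.

desc(E)\{E}={P,Y}; candidates ⊆ {F,J,K,N,R}.
∅: E⊥P given ∅ in G with E→· removed — back-door holds.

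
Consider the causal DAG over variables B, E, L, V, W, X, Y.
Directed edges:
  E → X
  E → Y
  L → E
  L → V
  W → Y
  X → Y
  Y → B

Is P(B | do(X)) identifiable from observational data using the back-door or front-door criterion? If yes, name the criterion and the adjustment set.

desc(X)\{X}={B,Y}; candidates ⊆ {E,L,V,W}.
size 0: {}; under {} X still reaches {B,E,L,V,Y} ∋ B.
{E}: X⊥B given {E} in G with X→· removed — back-door holds.
P(B|do(X)) = Σ_{E} P(B|X,E)·P(E).

P(B|do(X)): backdoor, adjust for {E}.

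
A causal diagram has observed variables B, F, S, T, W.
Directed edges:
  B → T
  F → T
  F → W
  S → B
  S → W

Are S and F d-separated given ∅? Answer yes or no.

Bayes-Ball from S | ∅ reaches {B,T,W}.
F ∉ reach(S|∅) ⇒ S ⊥ F | ∅.

Yes — S ⊥ F | ∅.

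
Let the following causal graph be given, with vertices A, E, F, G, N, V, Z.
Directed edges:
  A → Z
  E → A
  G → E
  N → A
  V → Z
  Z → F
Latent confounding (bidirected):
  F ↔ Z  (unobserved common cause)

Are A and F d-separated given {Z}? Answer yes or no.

No — A and F are d-connected given {Z}.

Bayes-Ball from A | {Z} reaches {E,F,G,N,V}.
F ∈ reach(A|{Z}) ⇒ A ⊥̸ F | {Z}.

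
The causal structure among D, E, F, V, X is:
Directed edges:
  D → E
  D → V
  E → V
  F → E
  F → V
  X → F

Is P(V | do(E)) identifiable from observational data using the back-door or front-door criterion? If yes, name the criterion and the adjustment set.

desc(E)\{E}={V}; candidates ⊆ {D,F,X}.
size 0: {}; under {} E still reaches {D,F,V,X} ∋ V.
size 1: {D}, {F}, {X}; under {D} E still reaches {F,V,X} ∋ V.
{D,F}: E⊥V given {D,F} in G with E→· removed — back-door holds.
P(V|do(E)) = Σ_{D,F} P(V|E,D,F)·P(D,F).

P(V|do(E)): backdoor, adjust for {D, F}.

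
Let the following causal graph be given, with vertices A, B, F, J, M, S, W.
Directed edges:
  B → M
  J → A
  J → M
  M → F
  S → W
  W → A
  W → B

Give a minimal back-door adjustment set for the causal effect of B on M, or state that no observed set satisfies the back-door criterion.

B→M: minimal back-door set ∅.

desc(B)\{B}={F,M}; candidates ⊆ {A,J,S,W}.
∅: B⊥M given ∅ in G with B→· removed — back-door holds.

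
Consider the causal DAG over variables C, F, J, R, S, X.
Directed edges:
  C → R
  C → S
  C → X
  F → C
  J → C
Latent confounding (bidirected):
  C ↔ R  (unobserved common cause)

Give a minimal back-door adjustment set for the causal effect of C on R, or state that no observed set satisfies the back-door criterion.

C→R: no observed back-door set.

desc(C)\{C}={R,S,X}; candidates ⊆ {F,J}.
C↔R: latent back-door arc(s) into C.
size 0: {}; under {} C still reaches {F,J,R} ∋ R.
size 1: {F}, {J}; under {F} C still reaches {J,R} ∋ R.
size 2: {F,J}; under {F,J} C still reaches {R} ∋ R.
C↔R cannot be blocked by any observed set — no back-door set.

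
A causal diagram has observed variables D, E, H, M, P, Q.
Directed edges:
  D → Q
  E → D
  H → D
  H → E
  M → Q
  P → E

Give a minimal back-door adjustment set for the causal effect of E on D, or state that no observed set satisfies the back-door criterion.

desc(E)\{E}={D,Q}; candidates ⊆ {H,M,P}.
size 0: {}; under {} E still reaches {D,H,P,Q} ∋ D.
{H}: E⊥D given {H} in G with E→· removed — back-door holds.

E→D: minimal back-door set {H}.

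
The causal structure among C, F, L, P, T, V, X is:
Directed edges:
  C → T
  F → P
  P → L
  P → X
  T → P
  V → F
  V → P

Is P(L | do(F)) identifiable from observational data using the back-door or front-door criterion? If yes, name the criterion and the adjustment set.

desc(F)\{F}={L,P,X}; candidates ⊆ {C,T,V}.
size 0: {}; under {} F still reaches {L,P,V,X} ∋ L.
{V}: F⊥L given {V} in G with F→· removed — back-door holds.
P(L|do(F)) = Σ_{V} P(L|F,V)·P(V).

P(L|do(F)): backdoor, adjust for {V}.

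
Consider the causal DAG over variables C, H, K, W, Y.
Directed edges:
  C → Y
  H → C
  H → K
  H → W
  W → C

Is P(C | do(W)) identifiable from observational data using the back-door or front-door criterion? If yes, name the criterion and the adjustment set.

desc(W)\{W}={C,Y}; candidates ⊆ {H,K}.
size 0: {}; under {} W still reaches {C,H,K,Y} ∋ C.
{H}: W⊥C given {H} in G with W→· removed — back-door holds.
P(C|do(W)) = Σ_{H} P(C|W,H)·P(H).

P(C|do(W)): backdoor, adjust for {H}.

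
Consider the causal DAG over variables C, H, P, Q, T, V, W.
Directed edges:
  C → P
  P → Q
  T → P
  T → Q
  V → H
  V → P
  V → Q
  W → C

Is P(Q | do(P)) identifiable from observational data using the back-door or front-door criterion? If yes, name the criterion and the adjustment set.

desc(P)\{P}={Q}; candidates ⊆ {C,H,T,V,W}.
size 0: {}; under {} P still reaches {C,H,Q,T,V,W} ∋ Q.
size 1: {C}, {H}, {T} …(+2); under {C} P still reaches {H,Q,T,V} ∋ Q.
{T,V}: P⊥Q given {T,V} in G with P→· removed — back-door holds.
P(Q|do(P)) = Σ_{T,V} P(Q|P,T,V)·P(T,V).

P(Q|do(P)): backdoor, adjust for {T, V}.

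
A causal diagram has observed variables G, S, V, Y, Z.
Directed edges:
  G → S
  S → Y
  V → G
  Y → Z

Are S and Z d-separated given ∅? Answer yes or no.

Bayes-Ball from S | ∅ reaches {G,V,Y,Z}.
Z ∈ reach(S|∅) ⇒ S ⊥̸ Z | ∅.

No — S and Z are d-connected given ∅.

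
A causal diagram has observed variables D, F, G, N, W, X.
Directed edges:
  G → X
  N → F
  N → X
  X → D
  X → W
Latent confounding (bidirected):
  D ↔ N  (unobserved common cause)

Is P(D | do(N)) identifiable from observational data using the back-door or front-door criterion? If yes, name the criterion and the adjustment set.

desc(N)\{N}={D,F,W,X}; candidates ⊆ {G}.
N↔D: latent back-door arc(s) into N.
size 0: {}; under {} N still reaches {D} ∋ D.
size 1: {G}; under {G} N still reaches {D} ∋ D.
N↔D cannot be blocked by any observed set — no back-door set.
{X}: (i) intercepts every directed N→D path; (ii) no back-door N→{X}; (iii) {N} blocks every back-door {X}→D. Front-door holds.
P(D|do(N)) = Σ_{X} P(X|N) Σ_{N'} P(D|X,N')P(N').

P(D|do(N)): frontdoor, adjust for {X}.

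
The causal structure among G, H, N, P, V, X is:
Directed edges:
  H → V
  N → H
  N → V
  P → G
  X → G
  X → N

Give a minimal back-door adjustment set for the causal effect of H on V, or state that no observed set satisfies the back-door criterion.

desc(H)\{H}={V}; candidates ⊆ {G,N,P,X}.
size 0: {}; under {} H still reaches {G,N,V,X} ∋ V.
{N}: H⊥V given {N} in G with H→· removed — back-door holds.

H→V: minimal back-door set {N}.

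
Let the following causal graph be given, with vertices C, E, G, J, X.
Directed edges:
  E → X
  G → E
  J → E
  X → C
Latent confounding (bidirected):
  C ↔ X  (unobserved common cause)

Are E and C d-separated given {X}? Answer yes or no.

No — E and C are d-connected given {X}.

Bayes-Ball from E | {X} reaches {C,G,J}.
C ∈ reach(E|{X}) ⇒ E ⊥̸ C | {X}.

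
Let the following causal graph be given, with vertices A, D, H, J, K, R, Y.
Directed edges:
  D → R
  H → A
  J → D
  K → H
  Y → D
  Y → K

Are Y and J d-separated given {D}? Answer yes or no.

Bayes-Ball from Y | {D} reaches {A,H,J,K}.
J ∈ reach(Y|{D}) ⇒ Y ⊥̸ J | {D}.

No — Y and J are d-connected given {D}.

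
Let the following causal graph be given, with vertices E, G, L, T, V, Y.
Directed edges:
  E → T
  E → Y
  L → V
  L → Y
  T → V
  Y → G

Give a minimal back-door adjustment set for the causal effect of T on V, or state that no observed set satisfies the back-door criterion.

desc(T)\{T}={V}; candidates ⊆ {E,G,L,Y}.
∅: T⊥V given ∅ in G with T→· removed — back-door holds.

T→V: minimal back-door set ∅.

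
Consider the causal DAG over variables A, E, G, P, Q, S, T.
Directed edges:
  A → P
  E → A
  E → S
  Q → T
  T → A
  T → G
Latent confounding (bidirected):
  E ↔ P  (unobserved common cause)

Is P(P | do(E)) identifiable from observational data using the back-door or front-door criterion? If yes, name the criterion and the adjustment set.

P(P|do(E)): frontdoor, adjust for {A}.

desc(E)\{E}={A,P,S}; candidates ⊆ {G,Q,T}.
E↔P: latent back-door arc(s) into E.
size 0: {}; under {} E still reaches {P} ∋ P.
size 1: {G}, {Q}, {T}; under {G} E still reaches {P} ∋ P.
size 2: {G,Q}, {G,T}, {Q,T}; under {G,Q} E still reaches {P} ∋ P.
E↔P cannot be blocked by any observed set — no back-door set.
{A}: (i) intercepts every directed E→P path; (ii) no back-door E→{A}; (iii) {E} blocks every back-door {A}→P. Front-door holds.
P(P|do(E)) = Σ_{A} P(A|E) Σ_{E'} P(P|A,E')P(E').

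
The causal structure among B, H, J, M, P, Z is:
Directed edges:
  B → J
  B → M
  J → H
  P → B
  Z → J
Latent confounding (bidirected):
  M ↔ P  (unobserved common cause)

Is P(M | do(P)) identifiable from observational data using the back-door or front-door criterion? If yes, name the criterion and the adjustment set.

P(M|do(P)): frontdoor, adjust for {B}.

desc(P)\{P}={B,H,J,M}; candidates ⊆ {Z}.
P↔M: latent back-door arc(s) into P.
size 0: {}; under {} P still reaches {M} ∋ M.
size 1: {Z}; under {Z} P still reaches {M} ∋ M.
P↔M cannot be blocked by any observed set — no back-door set.
{B}: (i) intercepts every directed P→M path; (ii) no back-door P→{B}; (iii) {P} blocks every back-door {B}→M. Front-door holds.
P(M|do(P)) = Σ_{B} P(B|P) Σ_{P'} P(M|B,P')P(P').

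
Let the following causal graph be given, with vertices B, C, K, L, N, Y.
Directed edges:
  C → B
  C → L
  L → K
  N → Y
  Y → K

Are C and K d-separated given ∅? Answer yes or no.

Bayes-Ball from C | ∅ reaches {B,K,L}.
K ∈ reach(C|∅) ⇒ C ⊥̸ K | ∅.

No — C and K are d-connected given ∅.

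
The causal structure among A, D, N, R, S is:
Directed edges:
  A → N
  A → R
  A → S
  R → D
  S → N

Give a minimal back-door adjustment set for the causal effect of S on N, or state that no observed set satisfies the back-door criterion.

desc(S)\{S}={N}; candidates ⊆ {A,D,R}.
size 0: {}; under {} S still reaches {A,D,N,R} ∋ N.
{A}: S⊥N given {A} in G with S→· removed — back-door holds.

S→N: minimal back-door set {A}.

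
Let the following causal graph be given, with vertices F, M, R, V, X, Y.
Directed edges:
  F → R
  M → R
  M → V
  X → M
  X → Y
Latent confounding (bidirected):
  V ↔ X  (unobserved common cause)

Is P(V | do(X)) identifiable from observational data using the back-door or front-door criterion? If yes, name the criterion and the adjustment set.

desc(X)\{X}={M,R,V,Y}; candidates ⊆ {F}.
X↔V: latent back-door arc(s) into X.
size 0: {}; under {} X still reaches {V} ∋ V.
size 1: {F}; under {F} X still reaches {V} ∋ V.
X↔V cannot be blocked by any observed set — no back-door set.
{M}: (i) intercepts every directed X→V path; (ii) no back-door X→{M}; (iii) {X} blocks every back-door {M}→V. Front-door holds.
P(V|do(X)) = Σ_{M} P(M|X) Σ_{X'} P(V|M,X')P(X').

P(V|do(X)): frontdoor, adjust for {M}.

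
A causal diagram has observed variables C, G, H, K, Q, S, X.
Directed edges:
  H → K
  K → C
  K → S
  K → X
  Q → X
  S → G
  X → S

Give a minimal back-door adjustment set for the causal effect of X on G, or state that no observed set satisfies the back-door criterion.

X→G: minimal back-door set {K}.

desc(X)\{X}={G,S}; candidates ⊆ {C,H,K,Q}.
size 0: {}; under {} X still reaches {C,G,H,K,Q,S} ∋ G.
{K}: X⊥G given {K} in G with X→· removed — back-door holds.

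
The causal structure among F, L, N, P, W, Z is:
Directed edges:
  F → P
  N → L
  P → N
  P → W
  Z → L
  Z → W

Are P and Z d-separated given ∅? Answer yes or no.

Bayes-Ball from P | ∅ reaches {F,L,N,W}.
Z ∉ reach(P|∅) ⇒ P ⊥ Z | ∅.

Yes — P ⊥ Z | ∅.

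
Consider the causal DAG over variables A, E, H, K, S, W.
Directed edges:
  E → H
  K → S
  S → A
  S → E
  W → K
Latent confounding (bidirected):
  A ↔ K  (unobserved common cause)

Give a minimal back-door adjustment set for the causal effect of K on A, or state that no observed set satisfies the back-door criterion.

K→A: no observed back-door set.

desc(K)\{K}={A,E,H,S}; candidates ⊆ {W}.
K↔A: latent back-door arc(s) into K.
size 0: {}; under {} K still reaches {A,W} ∋ A.
size 1: {W}; under {W} K still reaches {A} ∋ A.
K↔A cannot be blocked by any observed set — no back-door set.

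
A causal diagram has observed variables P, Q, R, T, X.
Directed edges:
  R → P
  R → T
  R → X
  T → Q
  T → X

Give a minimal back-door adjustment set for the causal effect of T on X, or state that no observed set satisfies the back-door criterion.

T→X: minimal back-door set {R}.

desc(T)\{T}={Q,X}; candidates ⊆ {P,R}.
size 0: {}; under {} T still reaches {P,R,X} ∋ X.
{R}: T⊥X given {R} in G with T→· removed — back-door holds.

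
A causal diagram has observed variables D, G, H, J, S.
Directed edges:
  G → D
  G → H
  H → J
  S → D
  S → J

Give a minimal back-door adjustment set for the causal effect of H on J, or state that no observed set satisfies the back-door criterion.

H→J: minimal back-door set ∅.

desc(H)\{H}={J}; candidates ⊆ {D,G,S}.
∅: H⊥J given ∅ in G with H→· removed — back-door holds.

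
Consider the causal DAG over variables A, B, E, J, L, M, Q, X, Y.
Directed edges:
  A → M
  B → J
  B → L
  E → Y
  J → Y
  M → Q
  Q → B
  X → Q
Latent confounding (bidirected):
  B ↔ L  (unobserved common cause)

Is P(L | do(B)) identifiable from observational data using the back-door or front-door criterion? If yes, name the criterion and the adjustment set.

desc(B)\{B}={J,L,Y}; candidates ⊆ {A,E,M,Q,X}.
B↔L: latent back-door arc(s) into B.
size 0: {}; under {} B still reaches {A,L,M,Q,X} ∋ L.
size 1: {A}, {E}, {M} …(+2); under {A} B still reaches {L,M,Q,X} ∋ L.
size 2: {A,E}, {A,M}, {A,Q} …(+7); under {A,E} B still reaches {L,M,Q,X} ∋ L.
B↔L cannot be blocked by any observed set — no back-door set.
No mediator lies on a directed B→…→L path.
Neither criterion identifies P(L|do(B)) in this graph.

P(L|do(B)): not identifiable (no BD/FD set).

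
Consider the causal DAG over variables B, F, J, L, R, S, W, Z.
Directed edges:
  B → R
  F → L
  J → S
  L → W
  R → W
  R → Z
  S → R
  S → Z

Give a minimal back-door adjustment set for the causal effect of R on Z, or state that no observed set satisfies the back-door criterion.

R→Z: minimal back-door set {S}.

desc(R)\{R}={W,Z}; candidates ⊆ {B,F,J,L,S}.
size 0: {}; under {} R still reaches {B,J,S,Z} ∋ Z.
{S}: R⊥Z given {S} in G with R→· removed — back-door holds.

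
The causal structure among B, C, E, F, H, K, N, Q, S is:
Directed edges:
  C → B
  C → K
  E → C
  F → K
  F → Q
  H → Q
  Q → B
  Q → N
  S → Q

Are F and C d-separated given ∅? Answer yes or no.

Bayes-Ball from F | ∅ reaches {B,K,N,Q}.
C ∉ reach(F|∅) ⇒ F ⊥ C | ∅.

Yes — F ⊥ C | ∅.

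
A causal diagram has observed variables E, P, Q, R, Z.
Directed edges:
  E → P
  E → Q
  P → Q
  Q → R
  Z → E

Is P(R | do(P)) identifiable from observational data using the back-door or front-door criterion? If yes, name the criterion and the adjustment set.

desc(P)\{P}={Q,R}; candidates ⊆ {E,Z}.
size 0: {}; under {} P still reaches {E,Q,R,Z} ∋ R.
{E}: P⊥R given {E} in G with P→· removed — back-door holds.
P(R|do(P)) = Σ_{E} P(R|P,E)·P(E).

P(R|do(P)): backdoor, adjust for {E}.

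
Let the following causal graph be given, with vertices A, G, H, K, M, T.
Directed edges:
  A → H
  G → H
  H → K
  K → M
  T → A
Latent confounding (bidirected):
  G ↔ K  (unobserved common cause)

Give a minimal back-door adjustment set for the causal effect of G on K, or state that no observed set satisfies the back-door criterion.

desc(G)\{G}={H,K,M}; candidates ⊆ {A,T}.
G↔K: latent back-door arc(s) into G.
size 0: {}; under {} G still reaches {K,M} ∋ K.
size 1: {A}, {T}; under {A} G still reaches {K,M} ∋ K.
size 2: {A,T}; under {A,T} G still reaches {K,M} ∋ K.
G↔K cannot be blocked by any observed set — no back-door set.

G→K: no observed back-door set.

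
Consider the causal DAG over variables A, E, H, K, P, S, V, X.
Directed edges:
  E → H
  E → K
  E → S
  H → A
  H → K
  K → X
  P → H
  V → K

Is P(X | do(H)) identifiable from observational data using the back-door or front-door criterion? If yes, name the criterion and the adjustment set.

P(X|do(H)): backdoor, adjust for {E}.

desc(H)\{H}={A,K,X}; candidates ⊆ {E,P,S,V}.
size 0: {}; under {} H still reaches {E,K,P,S,X} ∋ X.
{E}: H⊥X given {E} in G with H→· removed — back-door holds.
P(X|do(H)) = Σ_{E} P(X|H,E)·P(E).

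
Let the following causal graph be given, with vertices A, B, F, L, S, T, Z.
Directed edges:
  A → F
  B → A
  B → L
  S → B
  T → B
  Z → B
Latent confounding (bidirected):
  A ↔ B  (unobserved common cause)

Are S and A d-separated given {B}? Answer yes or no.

Bayes-Ball from S | {B} reaches {A,F,T,Z}.
A ∈ reach(S|{B}) ⇒ S ⊥̸ A | {B}.

No — S and A are d-connected given {B}.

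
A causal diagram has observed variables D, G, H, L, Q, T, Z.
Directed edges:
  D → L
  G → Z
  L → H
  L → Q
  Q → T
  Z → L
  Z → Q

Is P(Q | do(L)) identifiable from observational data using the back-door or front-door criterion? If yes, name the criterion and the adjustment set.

desc(L)\{L}={H,Q,T}; candidates ⊆ {D,G,Z}.
size 0: {}; under {} L still reaches {D,G,Q,T,Z} ∋ Q.
{Z}: L⊥Q given {Z} in G with L→· removed — back-door holds.
P(Q|do(L)) = Σ_{Z} P(Q|L,Z)·P(Z).

P(Q|do(L)): backdoor, adjust for {Z}.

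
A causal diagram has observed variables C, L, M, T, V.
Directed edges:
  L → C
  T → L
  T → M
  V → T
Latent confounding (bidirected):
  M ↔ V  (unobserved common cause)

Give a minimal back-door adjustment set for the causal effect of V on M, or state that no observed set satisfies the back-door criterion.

desc(V)\{V}={C,L,M,T}; candidates ⊆ {—}.
V↔M: latent back-door arc(s) into V.
size 0: {}; under {} V still reaches {M} ∋ M.
V↔M cannot be blocked by any observed set — no back-door set.

V→M: no observed back-door set.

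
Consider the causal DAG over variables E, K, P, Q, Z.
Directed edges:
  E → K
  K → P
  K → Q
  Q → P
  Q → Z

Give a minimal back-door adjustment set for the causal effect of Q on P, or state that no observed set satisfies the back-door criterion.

Q→P: minimal back-door set {K}.

desc(Q)\{Q}={P,Z}; candidates ⊆ {E,K}.
size 0: {}; under {} Q still reaches {E,K,P} ∋ P.
{K}: Q⊥P given {K} in G with Q→· removed — back-door holds.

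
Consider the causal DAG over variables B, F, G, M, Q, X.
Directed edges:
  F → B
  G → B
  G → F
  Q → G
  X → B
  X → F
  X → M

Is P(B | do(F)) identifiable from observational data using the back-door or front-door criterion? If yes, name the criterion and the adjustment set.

desc(F)\{F}={B}; candidates ⊆ {G,M,Q,X}.
size 0: {}; under {} F still reaches {B,G,M,Q,X} ∋ B.
size 1: {G}, {M}, {Q} …(+1); under {G} F still reaches {B,M,X} ∋ B.
{G,X}: F⊥B given {G,X} in G with F→· removed — back-door holds.
P(B|do(F)) = Σ_{G,X} P(B|F,G,X)·P(G,X).

P(B|do(F)): backdoor, adjust for {G, X}.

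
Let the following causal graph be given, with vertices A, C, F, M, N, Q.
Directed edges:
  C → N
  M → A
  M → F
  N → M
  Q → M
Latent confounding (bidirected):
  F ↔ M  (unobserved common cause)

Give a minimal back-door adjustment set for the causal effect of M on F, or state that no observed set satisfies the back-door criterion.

desc(M)\{M}={A,F}; candidates ⊆ {C,N,Q}.
M↔F: latent back-door arc(s) into M.
size 0: {}; under {} M still reaches {C,F,N,Q} ∋ F.
size 1: {C}, {N}, {Q}; under {C} M still reaches {F,N,Q} ∋ F.
size 2: {C,N}, {C,Q}, {N,Q}; under {C,N} M still reaches {F,Q} ∋ F.
M↔F cannot be blocked by any observed set — no back-door set.

M→F: no observed back-door set.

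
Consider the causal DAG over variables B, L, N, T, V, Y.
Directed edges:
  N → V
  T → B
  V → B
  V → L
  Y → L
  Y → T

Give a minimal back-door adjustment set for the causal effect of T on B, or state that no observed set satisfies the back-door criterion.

desc(T)\{T}={B}; candidates ⊆ {L,N,V,Y}.
∅: T⊥B given ∅ in G with T→· removed — back-door holds.

T→B: minimal back-door set ∅.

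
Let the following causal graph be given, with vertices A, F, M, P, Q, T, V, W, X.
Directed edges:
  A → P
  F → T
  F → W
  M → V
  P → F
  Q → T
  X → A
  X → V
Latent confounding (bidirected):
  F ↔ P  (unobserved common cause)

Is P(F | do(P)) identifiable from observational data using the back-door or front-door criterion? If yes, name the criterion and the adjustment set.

desc(P)\{P}={F,T,W}; candidates ⊆ {A,M,Q,V,X}.
P↔F: latent back-door arc(s) into P.
size 0: {}; under {} P still reaches {A,F,T,V,W,X} ∋ F.
size 1: {A}, {M}, {Q} …(+2); under {A} P still reaches {F,T,W} ∋ F.
size 2: {A,M}, {A,Q}, {A,V} …(+7); under {A,M} P still reaches {F,T,W} ∋ F.
P↔F cannot be blocked by any observed set — no back-door set.
No mediator lies on a directed P→…→F path.
Neither criterion identifies P(F|do(P)) in this graph.

P(F|do(P)): not identifiable (no BD/FD set).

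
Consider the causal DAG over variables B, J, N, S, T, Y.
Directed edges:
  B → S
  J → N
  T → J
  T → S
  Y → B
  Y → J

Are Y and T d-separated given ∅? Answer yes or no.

Yes — Y ⊥ T | ∅.

Bayes-Ball from Y | ∅ reaches {B,J,N,S}.
T ∉ reach(Y|∅) ⇒ Y ⊥ T | ∅.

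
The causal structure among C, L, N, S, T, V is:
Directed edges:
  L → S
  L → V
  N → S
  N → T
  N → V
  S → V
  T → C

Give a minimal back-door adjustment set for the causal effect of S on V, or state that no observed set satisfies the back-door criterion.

S→V: minimal back-door set {L, N}.

desc(S)\{S}={V}; candidates ⊆ {C,L,N,T}.
size 0: {}; under {} S still reaches {C,L,N,T,V} ∋ V.
size 1: {C}, {L}, {N} …(+1); under {C} S still reaches {L,N,T,V} ∋ V.
{L,N}: S⊥V given {L,N} in G with S→· removed — back-door holds.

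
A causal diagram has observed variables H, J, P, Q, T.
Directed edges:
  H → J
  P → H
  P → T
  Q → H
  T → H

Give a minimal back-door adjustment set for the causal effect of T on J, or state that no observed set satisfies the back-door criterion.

desc(T)\{T}={H,J}; candidates ⊆ {P,Q}.
size 0: {}; under {} T still reaches {H,J,P} ∋ J.
{P}: T⊥J given {P} in G with T→· removed — back-door holds.

T→J: minimal back-door set {P}.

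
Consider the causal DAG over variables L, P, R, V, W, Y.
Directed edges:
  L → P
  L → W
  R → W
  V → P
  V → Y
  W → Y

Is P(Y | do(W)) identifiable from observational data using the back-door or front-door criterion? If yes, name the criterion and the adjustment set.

desc(W)\{W}={Y}; candidates ⊆ {L,P,R,V}.
∅: W⊥Y given ∅ in G with W→· removed — back-door holds.
P(Y|do(W)) = P(Y|W) — no adjustment needed.

P(Y|do(W)): backdoor, adjust for ∅.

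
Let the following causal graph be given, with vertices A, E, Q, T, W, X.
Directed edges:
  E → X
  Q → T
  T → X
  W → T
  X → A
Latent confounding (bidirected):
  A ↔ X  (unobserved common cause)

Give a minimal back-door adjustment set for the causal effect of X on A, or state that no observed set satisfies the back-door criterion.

X→A: no observed back-door set.

desc(X)\{X}={A}; candidates ⊆ {E,Q,T,W}.
X↔A: latent back-door arc(s) into X.
size 0: {}; under {} X still reaches {A,E,Q,T,W} ∋ A.
size 1: {E}, {Q}, {T} …(+1); under {E} X still reaches {A,Q,T,W} ∋ A.
size 2: {E,Q}, {E,T}, {E,W} …(+3); under {E,Q} X still reaches {A,T,W} ∋ A.
X↔A cannot be blocked by any observed set — no back-door set.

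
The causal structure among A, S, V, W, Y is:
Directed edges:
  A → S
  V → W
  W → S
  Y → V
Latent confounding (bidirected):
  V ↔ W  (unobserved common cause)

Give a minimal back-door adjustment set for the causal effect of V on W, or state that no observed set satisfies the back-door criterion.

V→W: no observed back-door set.

desc(V)\{V}={S,W}; candidates ⊆ {A,Y}.
V↔W: latent back-door arc(s) into V.
size 0: {}; under {} V still reaches {S,W,Y} ∋ W.
size 1: {A}, {Y}; under {A} V still reaches {S,W,Y} ∋ W.
size 2: {A,Y}; under {A,Y} V still reaches {S,W} ∋ W.
V↔W cannot be blocked by any observed set — no back-door set.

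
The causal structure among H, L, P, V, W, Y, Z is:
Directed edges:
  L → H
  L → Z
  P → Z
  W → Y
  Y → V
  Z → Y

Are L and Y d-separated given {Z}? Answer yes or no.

Bayes-Ball from L | {Z} reaches {H,P}.
Y ∉ reach(L|{Z}) ⇒ L ⊥ Y | {Z}.

Yes — L ⊥ Y | {Z}.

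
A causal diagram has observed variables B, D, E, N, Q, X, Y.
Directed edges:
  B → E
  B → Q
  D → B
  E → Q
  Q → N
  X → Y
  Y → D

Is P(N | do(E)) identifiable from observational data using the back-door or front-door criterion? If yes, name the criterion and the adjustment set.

P(N|do(E)): backdoor, adjust for {B}.

desc(E)\{E}={N,Q}; candidates ⊆ {B,D,X,Y}.
size 0: {}; under {} E still reaches {B,D,N,Q,X,Y} ∋ N.
{B}: E⊥N given {B} in G with E→· removed — back-door holds.
P(N|do(E)) = Σ_{B} P(N|E,B)·P(B).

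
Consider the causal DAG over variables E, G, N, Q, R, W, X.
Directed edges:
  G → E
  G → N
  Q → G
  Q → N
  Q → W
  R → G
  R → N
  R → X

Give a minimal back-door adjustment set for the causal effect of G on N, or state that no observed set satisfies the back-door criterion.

desc(G)\{G}={E,N}; candidates ⊆ {Q,R,W,X}.
size 0: {}; under {} G still reaches {N,Q,R,W,X} ∋ N.
size 1: {Q}, {R}, {W} …(+1); under {Q} G still reaches {N,R,X} ∋ N.
{Q,R}: G⊥N given {Q,R} in G with G→· removed — back-door holds.

G→N: minimal back-door set {Q, R}.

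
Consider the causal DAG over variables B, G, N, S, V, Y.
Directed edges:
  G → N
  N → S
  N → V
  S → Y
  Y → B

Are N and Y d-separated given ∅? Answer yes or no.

Bayes-Ball from N | ∅ reaches {B,G,S,V,Y}.
Y ∈ reach(N|∅) ⇒ N ⊥̸ Y | ∅.

No — N and Y are d-connected given ∅.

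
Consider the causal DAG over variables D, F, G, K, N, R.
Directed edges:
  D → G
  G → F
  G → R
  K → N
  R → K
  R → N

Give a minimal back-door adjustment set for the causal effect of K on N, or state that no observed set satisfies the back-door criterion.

desc(K)\{K}={N}; candidates ⊆ {D,F,G,R}.
size 0: {}; under {} K still reaches {D,F,G,N,R} ∋ N.
{R}: K⊥N given {R} in G with K→· removed — back-door holds.

K→N: minimal back-door set {R}.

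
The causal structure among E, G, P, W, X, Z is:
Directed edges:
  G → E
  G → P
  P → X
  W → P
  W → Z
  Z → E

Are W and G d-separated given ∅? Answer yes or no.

Yes — W ⊥ G | ∅.

Bayes-Ball from W | ∅ reaches {E,P,X,Z}.
G ∉ reach(W|∅) ⇒ W ⊥ G | ∅.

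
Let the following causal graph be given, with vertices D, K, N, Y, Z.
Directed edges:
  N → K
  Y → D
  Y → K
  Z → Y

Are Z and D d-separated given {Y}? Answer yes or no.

Yes — Z ⊥ D | {Y}.

Bayes-Ball from Z | {Y} reaches ∅.
D ∉ reach(Z|{Y}) ⇒ Z ⊥ D | {Y}.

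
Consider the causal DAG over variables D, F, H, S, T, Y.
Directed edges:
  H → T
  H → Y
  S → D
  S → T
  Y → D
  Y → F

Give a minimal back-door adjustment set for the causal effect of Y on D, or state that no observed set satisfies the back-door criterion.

Y→D: minimal back-door set ∅.

desc(Y)\{Y}={D,F}; candidates ⊆ {H,S,T}.
∅: Y⊥D given ∅ in G with Y→· removed — back-door holds.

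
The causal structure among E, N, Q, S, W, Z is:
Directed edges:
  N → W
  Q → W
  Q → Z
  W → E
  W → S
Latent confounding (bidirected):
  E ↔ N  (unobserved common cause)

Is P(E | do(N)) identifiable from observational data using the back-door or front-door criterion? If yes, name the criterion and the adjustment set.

desc(N)\{N}={E,S,W}; candidates ⊆ {Q,Z}.
N↔E: latent back-door arc(s) into N.
size 0: {}; under {} N still reaches {E} ∋ E.
size 1: {Q}, {Z}; under {Q} N still reaches {E} ∋ E.
size 2: {Q,Z}; under {Q,Z} N still reaches {E} ∋ E.
N↔E cannot be blocked by any observed set — no back-door set.
{W}: (i) intercepts every directed N→E path; (ii) no back-door N→{W}; (iii) {N} blocks every back-door {W}→E. Front-door holds.
P(E|do(N)) = Σ_{W} P(W|N) Σ_{N'} P(E|W,N')P(N').

P(E|do(N)): frontdoor, adjust for {W}.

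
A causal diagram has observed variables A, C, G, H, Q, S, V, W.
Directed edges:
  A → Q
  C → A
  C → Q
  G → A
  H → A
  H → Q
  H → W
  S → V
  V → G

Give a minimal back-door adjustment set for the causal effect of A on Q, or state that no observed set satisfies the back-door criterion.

A→Q: minimal back-door set {C, H}.

desc(A)\{A}={Q}; candidates ⊆ {C,G,H,S,V,W}.
size 0: {}; under {} A still reaches {C,G,H,Q,S,V,W} ∋ Q.
size 1: {C}, {G}, {H} …(+3); under {C} A still reaches {G,H,Q,S,V,W} ∋ Q.
{C,H}: A⊥Q given {C,H} in G with A→· removed — back-door holds.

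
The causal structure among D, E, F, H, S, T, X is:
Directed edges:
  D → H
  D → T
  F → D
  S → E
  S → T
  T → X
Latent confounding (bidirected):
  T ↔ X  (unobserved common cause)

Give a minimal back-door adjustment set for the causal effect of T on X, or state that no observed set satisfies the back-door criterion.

T→X: no observed back-door set.

desc(T)\{T}={X}; candidates ⊆ {D,E,F,H,S}.
T↔X: latent back-door arc(s) into T.
size 0: {}; under {} T still reaches {D,E,F,H,S,X} ∋ X.
size 1: {D}, {E}, {F} …(+2); under {D} T still reaches {E,S,X} ∋ X.
size 2: {D,E}, {D,F}, {D,H} …(+7); under {D,E} T still reaches {S,X} ∋ X.
T↔X cannot be blocked by any observed set — no back-door set.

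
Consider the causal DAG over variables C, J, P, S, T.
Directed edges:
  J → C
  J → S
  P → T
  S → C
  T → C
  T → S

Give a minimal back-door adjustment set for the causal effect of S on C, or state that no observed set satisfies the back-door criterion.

desc(S)\{S}={C}; candidates ⊆ {J,P,T}.
size 0: {}; under {} S still reaches {C,J,P,T} ∋ C.
size 1: {J}, {P}, {T}; under {J} S still reaches {C,P,T} ∋ C.
{J,T}: S⊥C given {J,T} in G with S→· removed — back-door holds.

S→C: minimal back-door set {J, T}.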